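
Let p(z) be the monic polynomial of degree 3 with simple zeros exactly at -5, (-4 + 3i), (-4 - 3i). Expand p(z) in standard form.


The polynomial is p(z) = ∏_{α ∈ S} (z − α), where S = {-5, (-4 + 3i), (-4 - 3i)}.
Expanding the product yields: p(z) = z^3 + 13·z^2 + 65·z + 125.
Note conjugate pairs combine to real quadratics: (z − (-4+3i))(z − (-4−3i)) = z² + 8z + 25.
The resulting polynomial has degree 3 and real coefficients as required.

p(z) = z^3 + 13·z^2 + 65·z + 125.


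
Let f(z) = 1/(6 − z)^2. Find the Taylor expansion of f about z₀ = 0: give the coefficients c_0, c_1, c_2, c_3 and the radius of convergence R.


Let w = z − z₀, so z = z₀ + w.
Then 6 − z = 6 − (z₀ + w) = (6 − z₀) − w = 6 − w.
f(z) = 1/(6 − w)^2 = (1/(6)^2) · (1 − w/(6))^{−2}.
By the binomial series (1−u)^{−2} = Σ_{n≥0} C(n+1, 1) u^n for |u|<1, with u = w/(6):
  c_n = C(n+1, 1) / (6)^(n+2).
  c_0 = 1/(6)^2 = 1/36.
  c_1 = 2/(6)^3 = 1/108.
  c_2 = 3/(6)^4 = 1/432.
  c_3 = 4/(6)^5 = 1/1944.
The series is valid for |w/d| < 1, i.e. |z − z₀| < |d|.
Radius of convergence: R = |6 − z₀| = |6| = 6 (distance from z₀ to the singularity z = 6).

c_0 = 1/36, c_1 = 1/108, c_2 = 1/432, c_3 = 1/1944; R = 6.


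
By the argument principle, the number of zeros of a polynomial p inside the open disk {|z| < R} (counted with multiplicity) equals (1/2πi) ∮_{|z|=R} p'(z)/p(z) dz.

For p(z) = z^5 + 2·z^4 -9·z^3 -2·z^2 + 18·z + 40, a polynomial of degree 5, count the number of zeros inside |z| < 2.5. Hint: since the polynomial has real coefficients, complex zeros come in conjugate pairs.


The zeros of p are: -4, (2 + 1i), (2 - 1i), (-1 + 1i), (-1 - 1i).
Their magnitudes are: 4, 2.236, 2.236, 1.414, 1.414.
Zeros with |z| < R = 2.5: (2 + 1i), (2 - 1i), (-1 + 1i), (-1 - 1i).
Count = 4.
By the argument principle, (1/2πi) ∮_{|z|=R} p'(z)/p(z) dz equals exactly this count.

Number of zeros inside |z| < 2.5: 4.


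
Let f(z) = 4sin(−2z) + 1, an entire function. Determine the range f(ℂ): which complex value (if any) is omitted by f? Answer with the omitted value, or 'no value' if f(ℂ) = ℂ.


Little Picard bounds the complement of f(ℂ) to at most one point.
sin is entire and surjective onto ℂ: for every w ∈ ℂ, sin(ζ) = w has a solution ζ ∈ ℂ (e.g., via the complex inverse arcsin). With ζ = −2z this gives z = ζ/(-2). Then 4·sin(−2z) takes every value in 4·ℂ = ℂ, and adding 1 is a bijection of ℂ. So f is surjective and omits no value. (Note: only on the real line is sin bounded by [−1, 1].)

Omitted value: no value.


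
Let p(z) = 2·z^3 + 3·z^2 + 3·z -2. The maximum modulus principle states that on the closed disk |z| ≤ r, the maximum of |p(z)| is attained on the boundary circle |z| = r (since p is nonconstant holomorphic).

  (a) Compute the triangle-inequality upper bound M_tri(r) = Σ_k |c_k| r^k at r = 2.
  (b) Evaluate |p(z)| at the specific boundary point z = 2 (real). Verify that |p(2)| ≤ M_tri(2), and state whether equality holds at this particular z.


Coefficients: c_0 = -2, c_1 = 3, c_2 = 3, c_3 = 2. Radius r = 2.
Part (a). Triangle bound: M_tri(r) = Σ_k |c_k| r^k
  = |-2|·2^0 + |3|·2^1 + |3|·2^2 + |2|·2^3
  = 2 + 6 + 12 + 16 = 36.
This bounds M(r) := max_{|z|=r} |p(z)| from above; equality holds iff all terms c_k z^k can be made to align in phase at a single z on |z|=r.
Part (b). At z = 2 (real, on the circle |z| = r):
  p(2) = (-2)·2^0 + (3)·2^1 + (3)·2^2 + (2)·2^3 = 32.
  |p(2)| = 32.
Check: |p(2)| = 32 ≤ 36 = M_tri(2). ✓ Equality does not hold at z = 2 (the coefficients have mixed signs, so the terms do not all align in phase there).

M_tri(2) = 36; |p(2)| = 32; equality at z=2: no.


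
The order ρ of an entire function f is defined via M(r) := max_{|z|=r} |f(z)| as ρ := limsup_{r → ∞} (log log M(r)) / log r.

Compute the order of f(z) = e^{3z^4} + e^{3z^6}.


Each summand is entire of order 4 and 6 respectively (as in the single-exponential case). The order of a sum is at most the max of the orders, so ρ ≤ 6. For the lower bound: on |z|=r choose arg z so that 3z^6 is real positive; then |e^{3z^6}| = e^{3r^6} while |e^{3z^4}| ≤ e^{3r^4} = o(e^{3r^6}). So |f| ≥ e^{3r^6}(1 − o(1)) and ρ ≥ 6. Hence ρ = max(4, 6) = 6.
Therefore ρ = 6.

Order ρ = 6.


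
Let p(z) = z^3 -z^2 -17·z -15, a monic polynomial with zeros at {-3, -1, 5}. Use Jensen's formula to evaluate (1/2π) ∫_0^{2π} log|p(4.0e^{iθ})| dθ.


Zeros: -3, -1, 5; r = 4.0.
Inside |z| < r: -3, -1. Outside (|z| ≥ r): 5.
p(0) = -15, so log|p(0)| = log(15) = 2.7081.
Apply Jensen: I(r) = log|p(0)| + Σ_k log(r/|z_k|), summed over zeros inside |z| < r.
  log(r/|z_k|) for z_k = -3: log(4.0/3) = 0.2877
  log(r/|z_k|) for z_k = -1: log(4.0/1) = 1.3863
  Outside zeros (5) contribute nothing to the Jensen sum.
Sum over inside zeros: 1.6740.
I(r) = log|p(0)| + (inside sum) = 2.7081 + 1.6740 = 4.3820.
Note: since some zeros are outside |z| ≤ r, the simplified n·log(r) form does NOT apply — only the inside zeros contribute.

I(r) ≈ 4.3820.


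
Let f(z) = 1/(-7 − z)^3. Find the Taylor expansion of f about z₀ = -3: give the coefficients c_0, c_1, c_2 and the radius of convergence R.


Let w = z − z₀, so z = z₀ + w.
Then -7 − z = -7 − (z₀ + w) = (-7 − z₀) − w = -4 − w.
f(z) = 1/(-4 − w)^3 = (1/(-4)^3) · (1 − w/(-4))^{−3}.
By the binomial series (1−u)^{−3} = Σ_{n≥0} C(n+2, 2) u^n for |u|<1, with u = w/(-4):
  c_n = C(n+2, 2) / (-4)^(n+3).
  c_0 = 1/(-4)^3 = -1/64.
  c_1 = 3/(-4)^4 = 3/256.
  c_2 = 6/(-4)^5 = -3/512.
The series is valid for |w/d| < 1, i.e. |z − z₀| < |d|.
Radius of convergence: R = |-7 − z₀| = |-4| = 4 (distance from z₀ to the singularity z = -7).

c_0 = -1/64, c_1 = 3/256, c_2 = -3/512; R = 4.


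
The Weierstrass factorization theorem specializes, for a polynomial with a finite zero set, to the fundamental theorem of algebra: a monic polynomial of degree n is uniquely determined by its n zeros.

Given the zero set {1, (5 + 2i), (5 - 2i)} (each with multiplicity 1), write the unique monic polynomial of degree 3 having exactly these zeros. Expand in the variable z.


The polynomial is p(z) = ∏_{α ∈ S} (z − α), where S = {1, (5 + 2i), (5 - 2i)}.
Expanding the product yields: p(z) = z^3 -11·z^2 + 39·z -29.
Note conjugate pairs combine to real quadratics: (z − (5+2i))(z − (5−2i)) = z² − 10z + 29.
The resulting polynomial has degree 3 and real coefficients as required.

p(z) = z^3 -11·z^2 + 39·z -29.


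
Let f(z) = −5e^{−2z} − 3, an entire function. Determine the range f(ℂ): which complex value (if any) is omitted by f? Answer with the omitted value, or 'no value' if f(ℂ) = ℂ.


Little Picard bounds the complement of f(ℂ) to at most one point.
e^{−2z} is never zero on ℂ, so -5·e^{−2z} takes every value in ℂ ∖ {0}. Adding -3 shifts the range to ℂ ∖ {-3}. Thus f omits exactly the value -3.

Omitted value: -3.


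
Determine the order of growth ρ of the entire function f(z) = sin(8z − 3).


sin(w) is a linear combination of e^{iw} and e^{−iw} (or e^w, e^{−w} in the hyperbolic case), so |sin(w)| ≤ e^{|w|}. With w = 8z − 3, |w| ≤ 8|z| + 3 = 8r + 3 on |z| = r, giving M(r) ≤ e^{8r + 3}, so ρ ≤ 1. On a suitable ray (z = it for sin/cos; z = t for sinh/cosh, t real → ∞), |sin(8z − 3)| grows like e^{8|t|}/2, so ρ ≥ 1. Hence ρ = 1.
Therefore ρ = 1.

Order ρ = 1.


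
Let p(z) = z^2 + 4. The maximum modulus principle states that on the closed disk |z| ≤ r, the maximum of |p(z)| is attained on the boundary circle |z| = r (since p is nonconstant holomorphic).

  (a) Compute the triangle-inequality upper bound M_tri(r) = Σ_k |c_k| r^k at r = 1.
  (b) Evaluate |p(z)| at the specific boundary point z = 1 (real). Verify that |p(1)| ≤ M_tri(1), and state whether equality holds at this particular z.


Coefficients: c_0 = 4, c_1 = 0, c_2 = 1. Radius r = 1.
Part (a). Triangle bound: M_tri(r) = Σ_k |c_k| r^k
  = |4|·1^0 + |0|·1^1 + |1|·1^2
  = 4 + 0 + 1 = 5.
This bounds M(r) := max_{|z|=r} |p(z)| from above; equality holds iff all terms c_k z^k can be made to align in phase at a single z on |z|=r.
Part (b). At z = 1 (real, on the circle |z| = r):
  p(1) = (4)·1^0 + (0)·1^1 + (1)·1^2 = 5.
  |p(1)| = 5.
Since all nonzero coefficients share the same sign, |p(1)| = 5 = M_tri(1); the triangle bound is attained at z = 1, so in fact M(r) = 5.

M_tri(1) = 5; |p(1)| = 5; equality at z=1: yes.


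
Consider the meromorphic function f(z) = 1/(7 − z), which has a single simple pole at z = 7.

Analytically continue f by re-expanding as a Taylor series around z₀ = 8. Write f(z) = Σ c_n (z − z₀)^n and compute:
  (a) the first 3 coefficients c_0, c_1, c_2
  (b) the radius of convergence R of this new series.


Let w = z − z₀, so z = z₀ + w.
Then 7 − z = 7 − (z₀ + w) = (7 − z₀) − w = -1 − w.
f(z) = 1/(-1 − w) = (1/(-1)) · 1/(1 − w/(-1)) = Σ_{n≥0} w^n / (-1)^(n+1).
So c_n = 1/(-1)^(n+1):
  c_0 = 1/(-1)^1 = -1.
  c_1 = 1/(-1)^2 = 1.
  c_2 = 1/(-1)^3 = -1.
The series is valid for |w/d| < 1, i.e. |z − z₀| < |d|.
Radius of convergence: R = |7 − z₀| = |-1| = 1 (distance from z₀ to the singularity z = 7).

c_0 = -1, c_1 = 1, c_2 = -1; R = 1.


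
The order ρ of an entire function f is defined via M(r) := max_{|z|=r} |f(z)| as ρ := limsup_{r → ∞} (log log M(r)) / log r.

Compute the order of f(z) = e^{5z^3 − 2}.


|e^{5z^3 − 2}| = e^{Re(5·z^3) + -2} ≤ e^{5|z|^3 + -2} = e^{5r^3 + -2} on |z| = r, so ρ ≤ 3. Choosing z on |z|=r so that 5·z^3 is real positive (always possible by picking arg z appropriately) gives |f(z)| = e^{5r^3 + -2}, matching the bound. The additive constant -2 does not affect log log M(r) ~ 3·log r. Hence ρ = 3.
Therefore ρ = 3.

Order ρ = 3.


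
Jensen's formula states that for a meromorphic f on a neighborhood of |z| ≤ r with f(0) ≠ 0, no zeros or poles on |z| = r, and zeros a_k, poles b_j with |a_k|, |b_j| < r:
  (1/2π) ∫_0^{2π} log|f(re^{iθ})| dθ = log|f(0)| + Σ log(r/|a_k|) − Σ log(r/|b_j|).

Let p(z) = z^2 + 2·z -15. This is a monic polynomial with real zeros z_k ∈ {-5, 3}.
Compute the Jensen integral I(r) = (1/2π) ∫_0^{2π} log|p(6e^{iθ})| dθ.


Zeros: -5, 3; r = 6.
Inside |z| < r: -5, 3. Outside (|z| ≥ r): ∅.
p(0) = -15, so log|p(0)| = log(15) = 2.7081.
Apply Jensen: I(r) = log|p(0)| + Σ_k log(r/|z_k|), summed over zeros inside |z| < r.
  log(r/|z_k|) for z_k = -5: log(6/5) = 0.1823
  log(r/|z_k|) for z_k = 3: log(6/3) = 0.6931
Sum over inside zeros: 0.8755.
I(r) = log|p(0)| + (inside sum) = 2.7081 + 0.8755 = 3.5835.
Closed form (all zeros inside, monic): I(r) = n·log(r) = 2·log(6) = 3.5835. ✓

I(r) ≈ 3.5835.


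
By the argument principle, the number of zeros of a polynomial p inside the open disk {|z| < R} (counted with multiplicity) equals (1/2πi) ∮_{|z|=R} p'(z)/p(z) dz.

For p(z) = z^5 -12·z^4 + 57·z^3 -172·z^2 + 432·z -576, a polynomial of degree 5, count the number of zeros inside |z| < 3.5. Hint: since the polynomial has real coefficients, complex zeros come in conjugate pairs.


The zeros of p are: (0 + 3i), (0 - 3i), 4, 4, 4.
Their magnitudes are: 3, 3, 4, 4, 4.
Zeros with |z| < R = 3.5: (0 + 3i), (0 - 3i).
Count = 2.
By the argument principle, (1/2πi) ∮_{|z|=R} p'(z)/p(z) dz equals exactly this count.

Number of zeros inside |z| < 3.5: 2.


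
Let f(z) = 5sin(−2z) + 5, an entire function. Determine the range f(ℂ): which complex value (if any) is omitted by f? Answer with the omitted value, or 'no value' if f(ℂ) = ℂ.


Little Picard bounds the complement of f(ℂ) to at most one point.
sin is entire and surjective onto ℂ: for every w ∈ ℂ, sin(ζ) = w has a solution ζ ∈ ℂ (e.g., via the complex inverse arcsin). With ζ = −2z this gives z = ζ/(-2). Then 5·sin(−2z) takes every value in 5·ℂ = ℂ, and adding 5 is a bijection of ℂ. So f is surjective and omits no value. (Note: only on the real line is sin bounded by [−1, 1].)

Omitted value: no value.


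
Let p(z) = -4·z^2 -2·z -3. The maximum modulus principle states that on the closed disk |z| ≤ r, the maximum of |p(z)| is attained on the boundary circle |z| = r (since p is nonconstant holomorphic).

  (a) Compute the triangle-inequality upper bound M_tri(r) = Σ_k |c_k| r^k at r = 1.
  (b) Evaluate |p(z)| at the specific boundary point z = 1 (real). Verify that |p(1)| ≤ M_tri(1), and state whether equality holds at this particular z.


Coefficients: c_0 = -3, c_1 = -2, c_2 = -4. Radius r = 1.
Part (a). Triangle bound: M_tri(r) = Σ_k |c_k| r^k
  = |-3|·1^0 + |-2|·1^1 + |-4|·1^2
  = 3 + 2 + 4 = 9.
This bounds M(r) := max_{|z|=r} |p(z)| from above; equality holds iff all terms c_k z^k can be made to align in phase at a single z on |z|=r.
Part (b). At z = 1 (real, on the circle |z| = r):
  p(1) = (-3)·1^0 + (-2)·1^1 + (-4)·1^2 = -9.
  |p(1)| = 9.
Since all nonzero coefficients share the same sign, |p(1)| = 9 = M_tri(1); the triangle bound is attained at z = 1, so in fact M(r) = 9.

M_tri(1) = 9; |p(1)| = 9; equality at z=1: yes.


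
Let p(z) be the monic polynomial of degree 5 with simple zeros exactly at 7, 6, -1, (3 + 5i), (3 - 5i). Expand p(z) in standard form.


The polynomial is p(z) = ∏_{α ∈ S} (z − α), where S = {7, 6, -1, (3 + 5i), (3 - 5i)}.
Expanding the product yields: p(z) = z^5 -18·z^4 + 135·z^3 -540·z^2 + 734·z + 1428.
Note conjugate pairs combine to real quadratics: (z − (3+5i))(z − (3−5i)) = z² − 6z + 34.
The resulting polynomial has degree 5 and real coefficients as required.

p(z) = z^5 -18·z^4 + 135·z^3 -540·z^2 + 734·z + 1428.


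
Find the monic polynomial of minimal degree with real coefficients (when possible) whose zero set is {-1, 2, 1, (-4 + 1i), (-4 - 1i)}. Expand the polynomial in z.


The polynomial is p(z) = ∏_{α ∈ S} (z − α), where S = {-1, 2, 1, (-4 + 1i), (-4 - 1i)}.
Expanding the product yields: p(z) = z^5 + 6·z^4 -40·z^2 -z + 34.
Note conjugate pairs combine to real quadratics: (z − (-4+1i))(z − (-4−1i)) = z² + 8z + 17.
The resulting polynomial has degree 5 and real coefficients as required.

p(z) = z^5 + 6·z^4 -40·z^2 -z + 34.


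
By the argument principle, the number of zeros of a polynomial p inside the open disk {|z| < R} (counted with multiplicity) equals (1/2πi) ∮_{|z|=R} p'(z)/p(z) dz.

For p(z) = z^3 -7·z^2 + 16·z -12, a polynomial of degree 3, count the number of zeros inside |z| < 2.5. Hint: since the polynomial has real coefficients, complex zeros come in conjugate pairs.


The zeros of p are: 2, 2, 3.
Their magnitudes are: 2, 2, 3.
Zeros with |z| < R = 2.5: 2, 2.
Count = 2.
By the argument principle, (1/2πi) ∮_{|z|=R} p'(z)/p(z) dz equals exactly this count.

Number of zeros inside |z| < 2.5: 2.


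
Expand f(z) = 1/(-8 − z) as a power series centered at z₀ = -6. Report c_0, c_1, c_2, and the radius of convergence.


Let w = z − z₀, so z = z₀ + w.
Then -8 − z = -8 − (z₀ + w) = (-8 − z₀) − w = -2 − w.
f(z) = 1/(-2 − w) = (1/(-2)) · 1/(1 − w/(-2)) = Σ_{n≥0} w^n / (-2)^(n+1).
So c_n = 1/(-2)^(n+1):
  c_0 = 1/(-2)^1 = -1/2.
  c_1 = 1/(-2)^2 = 1/4.
  c_2 = 1/(-2)^3 = -1/8.
The series is valid for |w/d| < 1, i.e. |z − z₀| < |d|.
Radius of convergence: R = |-8 − z₀| = |-2| = 2 (distance from z₀ to the singularity z = -8).

c_0 = -1/2, c_1 = 1/4, c_2 = -1/8; R = 2.


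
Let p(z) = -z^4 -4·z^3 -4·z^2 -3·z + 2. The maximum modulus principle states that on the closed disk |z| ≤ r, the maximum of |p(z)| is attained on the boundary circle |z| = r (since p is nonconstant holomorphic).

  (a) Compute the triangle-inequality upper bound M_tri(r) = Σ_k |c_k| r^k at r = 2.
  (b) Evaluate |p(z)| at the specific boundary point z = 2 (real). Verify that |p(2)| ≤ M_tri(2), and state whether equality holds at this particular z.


Coefficients: c_0 = 2, c_1 = -3, c_2 = -4, c_3 = -4, c_4 = -1. Radius r = 2.
Part (a). Triangle bound: M_tri(r) = Σ_k |c_k| r^k
  = |2|·2^0 + |-3|·2^1 + |-4|·2^2 + |-4|·2^3 + |-1|·2^4
  = 2 + 6 + 16 + 32 + 16 = 72.
This bounds M(r) := max_{|z|=r} |p(z)| from above; equality holds iff all terms c_k z^k can be made to align in phase at a single z on |z|=r.
Part (b). At z = 2 (real, on the circle |z| = r):
  p(2) = (2)·2^0 + (-3)·2^1 + (-4)·2^2 + (-4)·2^3 + (-1)·2^4 = -68.
  |p(2)| = 68.
Check: |p(2)| = 68 ≤ 72 = M_tri(2). ✓ Equality does not hold at z = 2 (the coefficients have mixed signs, so the terms do not all align in phase there).

M_tri(2) = 72; |p(2)| = 68; equality at z=2: no.


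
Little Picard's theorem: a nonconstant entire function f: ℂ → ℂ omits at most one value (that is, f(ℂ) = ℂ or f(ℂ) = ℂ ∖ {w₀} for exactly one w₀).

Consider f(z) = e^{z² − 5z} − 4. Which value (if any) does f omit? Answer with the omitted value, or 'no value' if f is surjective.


Little Picard bounds the complement of f(ℂ) to at most one point.
The exponent g(z) = z² − 5z is a nonconstant polynomial, hence surjective onto ℂ. So e^{g(z)} takes every value in {e^w : w ∈ ℂ} = ℂ ∖ {0}. Adding -4 shifts the range to ℂ ∖ {-4}. f omits exactly -4.

Omitted value: -4.


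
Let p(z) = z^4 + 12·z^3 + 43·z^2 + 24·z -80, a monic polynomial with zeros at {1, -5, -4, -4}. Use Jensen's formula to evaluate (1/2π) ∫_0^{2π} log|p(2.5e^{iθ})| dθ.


Zeros: -5, -4, -4, 1; r = 2.5.
Inside |z| < r: 1. Outside (|z| ≥ r): -5, -4, -4.
p(0) = -80, so log|p(0)| = log(80) = 4.3820.
Apply Jensen: I(r) = log|p(0)| + Σ_k log(r/|z_k|), summed over zeros inside |z| < r.
  log(r/|z_k|) for z_k = 1: log(2.5/1) = 0.9163
  Outside zeros (-5, -4, -4) contribute nothing to the Jensen sum.
Sum over inside zeros: 0.9163.
I(r) = log|p(0)| + (inside sum) = 4.3820 + 0.9163 = 5.2983.
Note: since some zeros are outside |z| ≤ r, the simplified n·log(r) form does NOT apply — only the inside zeros contribute.

I(r) ≈ 5.2983.


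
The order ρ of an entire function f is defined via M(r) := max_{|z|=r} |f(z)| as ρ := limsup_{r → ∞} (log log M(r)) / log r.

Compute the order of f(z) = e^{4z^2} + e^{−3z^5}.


Each summand is entire of order 2 and 5 respectively (as in the single-exponential case). The order of a sum is at most the max of the orders, so ρ ≤ 5. For the lower bound: on |z|=r choose arg z so that -3z^5 is real positive; then |e^{-3z^5}| = e^{3r^5} while |e^{4z^2}| ≤ e^{4r^2} = o(e^{3r^5}). So |f| ≥ e^{3r^5}(1 − o(1)) and ρ ≥ 5. Hence ρ = max(2, 5) = 5.
Therefore ρ = 5.

Order ρ = 5.


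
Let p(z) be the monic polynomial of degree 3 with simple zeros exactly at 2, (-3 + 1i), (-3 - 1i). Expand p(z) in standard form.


The polynomial is p(z) = ∏_{α ∈ S} (z − α), where S = {2, (-3 + 1i), (-3 - 1i)}.
Expanding the product yields: p(z) = z^3 + 4·z^2 -2·z -20.
Note conjugate pairs combine to real quadratics: (z − (-3+1i))(z − (-3−1i)) = z² + 6z + 10.
The resulting polynomial has degree 3 and real coefficients as required.

p(z) = z^3 + 4·z^2 -2·z -20.


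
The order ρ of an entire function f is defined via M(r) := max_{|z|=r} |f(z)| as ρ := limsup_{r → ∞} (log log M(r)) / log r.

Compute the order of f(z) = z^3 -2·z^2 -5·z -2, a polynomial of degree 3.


|f(z)| ≤ Σ|c_k|·r^k = O(r^3) as r → ∞. Polynomial growth is O(e^{r^ε}) for every ε > 0 (since r^3/e^{r^ε} → 0), so ρ ≤ ε for all ε > 0, i.e. ρ = 0. Every nonconstant polynomial has order 0.
Therefore ρ = 0.

Order ρ = 0.


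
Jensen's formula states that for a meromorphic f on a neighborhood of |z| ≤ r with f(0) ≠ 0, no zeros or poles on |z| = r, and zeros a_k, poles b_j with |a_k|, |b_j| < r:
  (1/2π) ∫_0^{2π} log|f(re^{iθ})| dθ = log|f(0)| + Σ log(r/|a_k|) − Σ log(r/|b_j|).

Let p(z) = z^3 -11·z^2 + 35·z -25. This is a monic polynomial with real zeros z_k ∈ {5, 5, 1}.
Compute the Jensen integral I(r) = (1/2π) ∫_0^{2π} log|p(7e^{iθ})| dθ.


Zeros: 1, 5, 5; r = 7.
Inside |z| < r: 1, 5, 5. Outside (|z| ≥ r): ∅.
p(0) = -25, so log|p(0)| = log(25) = 3.2189.
Apply Jensen: I(r) = log|p(0)| + Σ_k log(r/|z_k|), summed over zeros inside |z| < r.
  log(r/|z_k|) for z_k = 5: log(7/5) = 0.3365
  log(r/|z_k|) for z_k = 5: log(7/5) = 0.3365
  log(r/|z_k|) for z_k = 1: log(7/1) = 1.9459
Sum over inside zeros: 2.6189.
I(r) = log|p(0)| + (inside sum) = 3.2189 + 2.6189 = 5.8377.
Closed form (all zeros inside, monic): I(r) = n·log(r) = 3·log(7) = 5.8377. ✓

I(r) ≈ 5.8377.


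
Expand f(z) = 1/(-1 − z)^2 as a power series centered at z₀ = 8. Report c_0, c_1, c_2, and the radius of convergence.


Let w = z − z₀, so z = z₀ + w.
Then -1 − z = -1 − (z₀ + w) = (-1 − z₀) − w = -9 − w.
f(z) = 1/(-9 − w)^2 = (1/(-9)^2) · (1 − w/(-9))^{−2}.
By the binomial series (1−u)^{−2} = Σ_{n≥0} C(n+1, 1) u^n for |u|<1, with u = w/(-9):
  c_n = C(n+1, 1) / (-9)^(n+2).
  c_0 = 1/(-9)^2 = 1/81.
  c_1 = 2/(-9)^3 = -2/729.
  c_2 = 3/(-9)^4 = 1/2187.
The series is valid for |w/d| < 1, i.e. |z − z₀| < |d|.
Radius of convergence: R = |-1 − z₀| = |-9| = 9 (distance from z₀ to the singularity z = -1).

c_0 = 1/81, c_1 = -2/729, c_2 = 1/2187; R = 9.


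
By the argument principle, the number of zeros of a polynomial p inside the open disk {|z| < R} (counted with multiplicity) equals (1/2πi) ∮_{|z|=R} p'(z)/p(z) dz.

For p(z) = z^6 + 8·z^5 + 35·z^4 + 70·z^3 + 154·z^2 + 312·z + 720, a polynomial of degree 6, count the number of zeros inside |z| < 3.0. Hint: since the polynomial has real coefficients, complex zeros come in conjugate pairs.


The zeros of p are: (1 + 2i), (1 - 2i), (-3 + 3i), (-3 - 3i), (-2 + 2i), (-2 - 2i).
Their magnitudes are: 2.236, 2.236, 4.243, 4.243, 2.828, 2.828.
Zeros with |z| < R = 3.0: (1 + 2i), (1 - 2i), (-2 + 2i), (-2 - 2i).
Count = 4.
By the argument principle, (1/2πi) ∮_{|z|=R} p'(z)/p(z) dz equals exactly this count.

Number of zeros inside |z| < 3.0: 4.


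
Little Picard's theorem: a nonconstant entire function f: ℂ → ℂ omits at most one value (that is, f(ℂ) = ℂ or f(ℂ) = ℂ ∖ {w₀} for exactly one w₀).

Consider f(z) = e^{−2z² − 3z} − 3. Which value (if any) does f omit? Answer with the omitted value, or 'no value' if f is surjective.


Little Picard bounds the complement of f(ℂ) to at most one point.
The exponent g(z) = −2z² − 3z is a nonconstant polynomial, hence surjective onto ℂ. So e^{g(z)} takes every value in {e^w : w ∈ ℂ} = ℂ ∖ {0}. Adding -3 shifts the range to ℂ ∖ {-3}. f omits exactly -3.

Omitted value: -3.


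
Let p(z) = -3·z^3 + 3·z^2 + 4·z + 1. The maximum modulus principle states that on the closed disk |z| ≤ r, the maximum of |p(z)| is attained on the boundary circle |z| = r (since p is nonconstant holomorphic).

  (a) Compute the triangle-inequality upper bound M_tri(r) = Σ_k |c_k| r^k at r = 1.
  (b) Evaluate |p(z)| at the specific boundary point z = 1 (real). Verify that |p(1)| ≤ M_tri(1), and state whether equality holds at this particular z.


Coefficients: c_0 = 1, c_1 = 4, c_2 = 3, c_3 = -3. Radius r = 1.
Part (a). Triangle bound: M_tri(r) = Σ_k |c_k| r^k
  = |1|·1^0 + |4|·1^1 + |3|·1^2 + |-3|·1^3
  = 1 + 4 + 3 + 3 = 11.
This bounds M(r) := max_{|z|=r} |p(z)| from above; equality holds iff all terms c_k z^k can be made to align in phase at a single z on |z|=r.
Part (b). At z = 1 (real, on the circle |z| = r):
  p(1) = (1)·1^0 + (4)·1^1 + (3)·1^2 + (-3)·1^3 = 5.
  |p(1)| = 5.
Check: |p(1)| = 5 ≤ 11 = M_tri(1). ✓ Equality does not hold at z = 1 (the coefficients have mixed signs, so the terms do not all align in phase there).

M_tri(1) = 11; |p(1)| = 5; equality at z=1: no.


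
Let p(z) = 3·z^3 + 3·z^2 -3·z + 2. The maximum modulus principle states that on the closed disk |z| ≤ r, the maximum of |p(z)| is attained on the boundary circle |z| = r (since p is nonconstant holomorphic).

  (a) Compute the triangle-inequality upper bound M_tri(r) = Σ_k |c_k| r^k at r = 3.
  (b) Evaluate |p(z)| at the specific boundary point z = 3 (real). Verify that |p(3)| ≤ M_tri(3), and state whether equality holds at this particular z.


Coefficients: c_0 = 2, c_1 = -3, c_2 = 3, c_3 = 3. Radius r = 3.
Part (a). Triangle bound: M_tri(r) = Σ_k |c_k| r^k
  = |2|·3^0 + |-3|·3^1 + |3|·3^2 + |3|·3^3
  = 2 + 9 + 27 + 81 = 119.
This bounds M(r) := max_{|z|=r} |p(z)| from above; equality holds iff all terms c_k z^k can be made to align in phase at a single z on |z|=r.
Part (b). At z = 3 (real, on the circle |z| = r):
  p(3) = (2)·3^0 + (-3)·3^1 + (3)·3^2 + (3)·3^3 = 101.
  |p(3)| = 101.
Check: |p(3)| = 101 ≤ 119 = M_tri(3). ✓ Equality does not hold at z = 3 (the coefficients have mixed signs, so the terms do not all align in phase there).

M_tri(3) = 119; |p(3)| = 101; equality at z=3: no.


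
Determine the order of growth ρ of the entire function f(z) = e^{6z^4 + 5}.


|e^{6z^4 + 5}| = e^{Re(6·z^4) + 5} ≤ e^{6|z|^4 + 5} = e^{6r^4 + 5} on |z| = r, so ρ ≤ 4. Choosing z on |z|=r so that 6·z^4 is real positive (always possible by picking arg z appropriately) gives |f(z)| = e^{6r^4 + 5}, matching the bound. The additive constant 5 does not affect log log M(r) ~ 4·log r. Hence ρ = 4.
Therefore ρ = 4.

Order ρ = 4.


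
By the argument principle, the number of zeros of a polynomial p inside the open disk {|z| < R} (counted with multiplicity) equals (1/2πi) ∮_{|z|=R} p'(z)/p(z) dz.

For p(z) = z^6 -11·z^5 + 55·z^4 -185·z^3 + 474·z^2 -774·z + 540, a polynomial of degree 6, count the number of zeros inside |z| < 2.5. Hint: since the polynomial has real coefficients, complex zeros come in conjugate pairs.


The zeros of p are: (3 + 1i), (3 - 1i), 2, (0 + 3i), (0 - 3i), 3.
Their magnitudes are: 3.162, 3.162, 2, 3, 3, 3.
Zeros with |z| < R = 2.5: 2.
Count = 1.
By the argument principle, (1/2πi) ∮_{|z|=R} p'(z)/p(z) dz equals exactly this count.

Number of zeros inside |z| < 2.5: 1.


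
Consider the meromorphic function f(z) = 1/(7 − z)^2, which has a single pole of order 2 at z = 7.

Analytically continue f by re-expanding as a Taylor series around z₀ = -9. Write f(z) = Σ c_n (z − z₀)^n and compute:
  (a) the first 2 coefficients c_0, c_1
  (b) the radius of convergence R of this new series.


Let w = z − z₀, so z = z₀ + w.
Then 7 − z = 7 − (z₀ + w) = (7 − z₀) − w = 16 − w.
f(z) = 1/(16 − w)^2 = (1/(16)^2) · (1 − w/(16))^{−2}.
By the binomial series (1−u)^{−2} = Σ_{n≥0} C(n+1, 1) u^n for |u|<1, with u = w/(16):
  c_n = C(n+1, 1) / (16)^(n+2).
  c_0 = 1/(16)^2 = 1/256.
  c_1 = 2/(16)^3 = 1/2048.
The series is valid for |w/d| < 1, i.e. |z − z₀| < |d|.
Radius of convergence: R = |7 − z₀| = |16| = 16 (distance from z₀ to the singularity z = 7).

c_0 = 1/256, c_1 = 1/2048; R = 16.


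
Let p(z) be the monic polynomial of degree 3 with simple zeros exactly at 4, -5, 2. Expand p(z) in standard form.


The polynomial is p(z) = ∏_{α ∈ S} (z − α), where S = {4, -5, 2}.
Expanding the product yields: p(z) = z^3 -z^2 -22·z + 40.
The resulting polynomial has degree 3 and real coefficients as required.

p(z) = z^3 -z^2 -22·z + 40.


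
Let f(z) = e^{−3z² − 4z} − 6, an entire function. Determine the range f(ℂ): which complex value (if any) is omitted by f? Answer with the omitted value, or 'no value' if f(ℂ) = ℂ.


Little Picard bounds the complement of f(ℂ) to at most one point.
The exponent g(z) = −3z² − 4z is a nonconstant polynomial, hence surjective onto ℂ. So e^{g(z)} takes every value in {e^w : w ∈ ℂ} = ℂ ∖ {0}. Adding -6 shifts the range to ℂ ∖ {-6}. f omits exactly -6.

Omitted value: -6.


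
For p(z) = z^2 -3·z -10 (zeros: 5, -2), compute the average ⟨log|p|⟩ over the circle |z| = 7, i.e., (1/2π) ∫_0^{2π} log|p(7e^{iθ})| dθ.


Zeros: -2, 5; r = 7.
Inside |z| < r: -2, 5. Outside (|z| ≥ r): ∅.
p(0) = -10, so log|p(0)| = log(10) = 2.3026.
Apply Jensen: I(r) = log|p(0)| + Σ_k log(r/|z_k|), summed over zeros inside |z| < r.
  log(r/|z_k|) for z_k = 5: log(7/5) = 0.3365
  log(r/|z_k|) for z_k = -2: log(7/2) = 1.2528
Sum over inside zeros: 1.5892.
I(r) = log|p(0)| + (inside sum) = 2.3026 + 1.5892 = 3.8918.
Closed form (all zeros inside, monic): I(r) = n·log(r) = 2·log(7) = 3.8918. ✓

I(r) ≈ 3.8918.


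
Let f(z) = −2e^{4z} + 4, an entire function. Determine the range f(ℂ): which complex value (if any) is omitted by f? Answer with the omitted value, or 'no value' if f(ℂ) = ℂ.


Little Picard bounds the complement of f(ℂ) to at most one point.
e^{4z} is never zero on ℂ, so -2·e^{4z} takes every value in ℂ ∖ {0}. Adding 4 shifts the range to ℂ ∖ {4}. Thus f omits exactly the value 4.

Omitted value: 4.


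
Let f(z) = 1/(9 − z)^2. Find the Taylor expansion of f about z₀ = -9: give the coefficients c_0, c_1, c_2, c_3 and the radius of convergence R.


Let w = z − z₀, so z = z₀ + w.
Then 9 − z = 9 − (z₀ + w) = (9 − z₀) − w = 18 − w.
f(z) = 1/(18 − w)^2 = (1/(18)^2) · (1 − w/(18))^{−2}.
By the binomial series (1−u)^{−2} = Σ_{n≥0} C(n+1, 1) u^n for |u|<1, with u = w/(18):
  c_n = C(n+1, 1) / (18)^(n+2).
  c_0 = 1/(18)^2 = 1/324.
  c_1 = 2/(18)^3 = 1/2916.
  c_2 = 3/(18)^4 = 1/34992.
  c_3 = 4/(18)^5 = 1/472392.
The series is valid for |w/d| < 1, i.e. |z − z₀| < |d|.
Radius of convergence: R = |9 − z₀| = |18| = 18 (distance from z₀ to the singularity z = 9).

c_0 = 1/324, c_1 = 1/2916, c_2 = 1/34992, c_3 = 1/472392; R = 18.


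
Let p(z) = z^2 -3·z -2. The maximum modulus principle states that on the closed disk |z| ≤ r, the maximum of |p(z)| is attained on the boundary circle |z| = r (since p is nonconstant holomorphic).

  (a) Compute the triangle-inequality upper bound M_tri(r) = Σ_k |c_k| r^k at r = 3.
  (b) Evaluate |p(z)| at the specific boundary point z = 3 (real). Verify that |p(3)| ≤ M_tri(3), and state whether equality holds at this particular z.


Coefficients: c_0 = -2, c_1 = -3, c_2 = 1. Radius r = 3.
Part (a). Triangle bound: M_tri(r) = Σ_k |c_k| r^k
  = |-2|·3^0 + |-3|·3^1 + |1|·3^2
  = 2 + 9 + 9 = 20.
This bounds M(r) := max_{|z|=r} |p(z)| from above; equality holds iff all terms c_k z^k can be made to align in phase at a single z on |z|=r.
Part (b). At z = 3 (real, on the circle |z| = r):
  p(3) = (-2)·3^0 + (-3)·3^1 + (1)·3^2 = -2.
  |p(3)| = 2.
Check: |p(3)| = 2 ≤ 20 = M_tri(3). ✓ Equality does not hold at z = 3 (the coefficients have mixed signs, so the terms do not all align in phase there).

M_tri(3) = 20; |p(3)| = 2; equality at z=3: no.


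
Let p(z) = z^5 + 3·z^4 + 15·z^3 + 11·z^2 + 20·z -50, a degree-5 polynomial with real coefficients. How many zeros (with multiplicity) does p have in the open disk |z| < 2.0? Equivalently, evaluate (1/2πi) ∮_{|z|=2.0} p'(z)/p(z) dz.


The zeros of p are: (-1 + 2i), (-1 - 2i), 1, (-1 + 3i), (-1 - 3i).
Their magnitudes are: 2.236, 2.236, 1, 3.162, 3.162.
Zeros with |z| < R = 2.0: 1.
Count = 1.
By the argument principle, (1/2πi) ∮_{|z|=R} p'(z)/p(z) dz equals exactly this count.

Number of zeros inside |z| < 2.0: 1.


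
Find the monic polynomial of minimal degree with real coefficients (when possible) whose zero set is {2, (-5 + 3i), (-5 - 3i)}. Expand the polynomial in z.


The polynomial is p(z) = ∏_{α ∈ S} (z − α), where S = {2, (-5 + 3i), (-5 - 3i)}.
Expanding the product yields: p(z) = z^3 + 8·z^2 + 14·z -68.
Note conjugate pairs combine to real quadratics: (z − (-5+3i))(z − (-5−3i)) = z² + 10z + 34.
The resulting polynomial has degree 3 and real coefficients as required.

p(z) = z^3 + 8·z^2 + 14·z -68.


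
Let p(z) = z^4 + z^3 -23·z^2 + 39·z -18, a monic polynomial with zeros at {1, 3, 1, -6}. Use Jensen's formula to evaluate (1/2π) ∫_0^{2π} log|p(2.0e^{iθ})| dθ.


Zeros: -6, 1, 1, 3; r = 2.0.
Inside |z| < r: 1, 1. Outside (|z| ≥ r): -6, 3.
p(0) = -18, so log|p(0)| = log(18) = 2.8904.
Apply Jensen: I(r) = log|p(0)| + Σ_k log(r/|z_k|), summed over zeros inside |z| < r.
  log(r/|z_k|) for z_k = 1: log(2.0/1) = 0.6931
  log(r/|z_k|) for z_k = 1: log(2.0/1) = 0.6931
  Outside zeros (-6, 3) contribute nothing to the Jensen sum.
Sum over inside zeros: 1.3863.
I(r) = log|p(0)| + (inside sum) = 2.8904 + 1.3863 = 4.2767.
Note: since some zeros are outside |z| ≤ r, the simplified n·log(r) form does NOT apply — only the inside zeros contribute.

I(r) ≈ 4.2767.


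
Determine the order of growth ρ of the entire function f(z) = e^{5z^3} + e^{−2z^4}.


Each summand is entire of order 3 and 4 respectively (as in the single-exponential case). The order of a sum is at most the max of the orders, so ρ ≤ 4. For the lower bound: on |z|=r choose arg z so that -2z^4 is real positive; then |e^{-2z^4}| = e^{2r^4} while |e^{5z^3}| ≤ e^{5r^3} = o(e^{2r^4}). So |f| ≥ e^{2r^4}(1 − o(1)) and ρ ≥ 4. Hence ρ = max(3, 4) = 4.
Therefore ρ = 4.

Order ρ = 4.


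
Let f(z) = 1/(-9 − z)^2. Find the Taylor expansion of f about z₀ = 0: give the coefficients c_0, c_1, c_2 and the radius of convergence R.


Let w = z − z₀, so z = z₀ + w.
Then -9 − z = -9 − (z₀ + w) = (-9 − z₀) − w = -9 − w.
f(z) = 1/(-9 − w)^2 = (1/(-9)^2) · (1 − w/(-9))^{−2}.
By the binomial series (1−u)^{−2} = Σ_{n≥0} C(n+1, 1) u^n for |u|<1, with u = w/(-9):
  c_n = C(n+1, 1) / (-9)^(n+2).
  c_0 = 1/(-9)^2 = 1/81.
  c_1 = 2/(-9)^3 = -2/729.
  c_2 = 3/(-9)^4 = 1/2187.
The series is valid for |w/d| < 1, i.e. |z − z₀| < |d|.
Radius of convergence: R = |-9 − z₀| = |-9| = 9 (distance from z₀ to the singularity z = -9).

c_0 = 1/81, c_1 = -2/729, c_2 = 1/2187; R = 9.


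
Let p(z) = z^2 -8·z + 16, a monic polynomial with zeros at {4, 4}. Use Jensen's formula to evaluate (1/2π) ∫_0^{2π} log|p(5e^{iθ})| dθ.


Zeros: 4, 4; r = 5.
Inside |z| < r: 4, 4. Outside (|z| ≥ r): ∅.
p(0) = 16, so log|p(0)| = log(16) = 2.7726.
Apply Jensen: I(r) = log|p(0)| + Σ_k log(r/|z_k|), summed over zeros inside |z| < r.
  log(r/|z_k|) for z_k = 4: log(5/4) = 0.2231
  log(r/|z_k|) for z_k = 4: log(5/4) = 0.2231
Sum over inside zeros: 0.4463.
I(r) = log|p(0)| + (inside sum) = 2.7726 + 0.4463 = 3.2189.
Closed form (all zeros inside, monic): I(r) = n·log(r) = 2·log(5) = 3.2189. ✓

I(r) ≈ 3.2189.


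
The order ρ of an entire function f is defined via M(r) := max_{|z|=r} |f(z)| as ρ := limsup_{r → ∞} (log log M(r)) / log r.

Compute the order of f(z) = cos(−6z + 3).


cos(w) is a linear combination of e^{iw} and e^{−iw} (or e^w, e^{−w} in the hyperbolic case), so |cos(w)| ≤ e^{|w|}. With w = −6z + 3, |w| ≤ 6|z| + 3 = 6r + 3 on |z| = r, giving M(r) ≤ e^{6r + 3}, so ρ ≤ 1. On a suitable ray (z = it for sin/cos; z = t for sinh/cosh, t real → ∞), |cos(−6z + 3)| grows like e^{6|t|}/2, so ρ ≥ 1. Hence ρ = 1.
Therefore ρ = 1.

Order ρ = 1.


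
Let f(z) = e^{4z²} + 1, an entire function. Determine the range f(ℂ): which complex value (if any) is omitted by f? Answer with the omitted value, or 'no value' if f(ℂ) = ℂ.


Little Picard bounds the complement of f(ℂ) to at most one point.
The exponent g(z) = 4z² is a nonconstant polynomial, hence surjective onto ℂ. So e^{g(z)} takes every value in {e^w : w ∈ ℂ} = ℂ ∖ {0}. Adding 1 shifts the range to ℂ ∖ {1}. f omits exactly 1.

Omitted value: 1.


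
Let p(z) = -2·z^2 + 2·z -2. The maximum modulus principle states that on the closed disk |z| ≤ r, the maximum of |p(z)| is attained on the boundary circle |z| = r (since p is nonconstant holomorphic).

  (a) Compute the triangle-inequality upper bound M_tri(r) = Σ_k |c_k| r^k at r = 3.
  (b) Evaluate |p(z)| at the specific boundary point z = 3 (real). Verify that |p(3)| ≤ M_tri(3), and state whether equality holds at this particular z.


Coefficients: c_0 = -2, c_1 = 2, c_2 = -2. Radius r = 3.
Part (a). Triangle bound: M_tri(r) = Σ_k |c_k| r^k
  = |-2|·3^0 + |2|·3^1 + |-2|·3^2
  = 2 + 6 + 18 = 26.
This bounds M(r) := max_{|z|=r} |p(z)| from above; equality holds iff all terms c_k z^k can be made to align in phase at a single z on |z|=r.
Part (b). At z = 3 (real, on the circle |z| = r):
  p(3) = (-2)·3^0 + (2)·3^1 + (-2)·3^2 = -14.
  |p(3)| = 14.
Check: |p(3)| = 14 ≤ 26 = M_tri(3). ✓ Equality does not hold at z = 3 (the coefficients have mixed signs, so the terms do not all align in phase there).

M_tri(3) = 26; |p(3)| = 14; equality at z=3: no.


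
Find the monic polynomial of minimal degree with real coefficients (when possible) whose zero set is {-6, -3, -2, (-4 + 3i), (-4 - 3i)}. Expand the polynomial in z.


The polynomial is p(z) = ∏_{α ∈ S} (z − α), where S = {-6, -3, -2, (-4 + 3i), (-4 - 3i)}.
Expanding the product yields: p(z) = z^5 + 19·z^4 + 149·z^3 + 599·z^2 + 1188·z + 900.
Note conjugate pairs combine to real quadratics: (z − (-4+3i))(z − (-4−3i)) = z² + 8z + 25.
The resulting polynomial has degree 5 and real coefficients as required.

p(z) = z^5 + 19·z^4 + 149·z^3 + 599·z^2 + 1188·z + 900.


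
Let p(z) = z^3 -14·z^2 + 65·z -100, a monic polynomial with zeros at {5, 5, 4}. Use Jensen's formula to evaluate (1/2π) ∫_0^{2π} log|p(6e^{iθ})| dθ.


Zeros: 4, 5, 5; r = 6.
Inside |z| < r: 4, 5, 5. Outside (|z| ≥ r): ∅.
p(0) = -100, so log|p(0)| = log(100) = 4.6052.
Apply Jensen: I(r) = log|p(0)| + Σ_k log(r/|z_k|), summed over zeros inside |z| < r.
  log(r/|z_k|) for z_k = 5: log(6/5) = 0.1823
  log(r/|z_k|) for z_k = 5: log(6/5) = 0.1823
  log(r/|z_k|) for z_k = 4: log(6/4) = 0.4055
Sum over inside zeros: 0.7701.
I(r) = log|p(0)| + (inside sum) = 4.6052 + 0.7701 = 5.3753.
Closed form (all zeros inside, monic): I(r) = n·log(r) = 3·log(6) = 5.3753. ✓

I(r) ≈ 5.3753.


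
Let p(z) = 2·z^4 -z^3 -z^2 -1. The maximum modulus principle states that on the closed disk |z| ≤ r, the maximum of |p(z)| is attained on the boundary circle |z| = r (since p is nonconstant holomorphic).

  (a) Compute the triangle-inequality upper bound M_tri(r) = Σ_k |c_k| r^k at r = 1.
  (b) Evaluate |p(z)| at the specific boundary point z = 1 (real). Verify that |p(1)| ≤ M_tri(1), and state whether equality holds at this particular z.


Coefficients: c_0 = -1, c_1 = 0, c_2 = -1, c_3 = -1, c_4 = 2. Radius r = 1.
Part (a). Triangle bound: M_tri(r) = Σ_k |c_k| r^k
  = |-1|·1^0 + |0|·1^1 + |-1|·1^2 + |-1|·1^3 + |2|·1^4
  = 1 + 0 + 1 + 1 + 2 = 5.
This bounds M(r) := max_{|z|=r} |p(z)| from above; equality holds iff all terms c_k z^k can be made to align in phase at a single z on |z|=r.
Part (b). At z = 1 (real, on the circle |z| = r):
  p(1) = (-1)·1^0 + (0)·1^1 + (-1)·1^2 + (-1)·1^3 + (2)·1^4 = -1.
  |p(1)| = 1.
Check: |p(1)| = 1 ≤ 5 = M_tri(1). ✓ Equality does not hold at z = 1 (the coefficients have mixed signs, so the terms do not all align in phase there).

M_tri(1) = 5; |p(1)| = 1; equality at z=1: no.


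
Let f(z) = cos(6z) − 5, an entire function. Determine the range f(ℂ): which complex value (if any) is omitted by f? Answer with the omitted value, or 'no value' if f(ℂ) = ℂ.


Little Picard bounds the complement of f(ℂ) to at most one point.
cos is entire and surjective onto ℂ: for every w ∈ ℂ, cos(ζ) = w has a solution ζ ∈ ℂ (e.g., via the complex inverse arccos). With ζ = 6z this gives z = ζ/(6). Then 1·cos(6z) takes every value in 1·ℂ = ℂ, and adding -5 is a bijection of ℂ. So f is surjective and omits no value. (Note: only on the real line is cos bounded by [−1, 1].)

Omitted value: no value.


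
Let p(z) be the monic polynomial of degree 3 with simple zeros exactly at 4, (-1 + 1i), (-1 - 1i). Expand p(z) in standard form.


The polynomial is p(z) = ∏_{α ∈ S} (z − α), where S = {4, (-1 + 1i), (-1 - 1i)}.
Expanding the product yields: p(z) = z^3 -2·z^2 -6·z -8.
Note conjugate pairs combine to real quadratics: (z − (-1+1i))(z − (-1−1i)) = z² + 2z + 2.
The resulting polynomial has degree 3 and real coefficients as required.

p(z) = z^3 -2·z^2 -6·z -8.


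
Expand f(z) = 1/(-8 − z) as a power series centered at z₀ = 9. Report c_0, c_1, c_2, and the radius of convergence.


Let w = z − z₀, so z = z₀ + w.
Then -8 − z = -8 − (z₀ + w) = (-8 − z₀) − w = -17 − w.
f(z) = 1/(-17 − w) = (1/(-17)) · 1/(1 − w/(-17)) = Σ_{n≥0} w^n / (-17)^(n+1).
So c_n = 1/(-17)^(n+1):
  c_0 = 1/(-17)^1 = -1/17.
  c_1 = 1/(-17)^2 = 1/289.
  c_2 = 1/(-17)^3 = -1/4913.
The series is valid for |w/d| < 1, i.e. |z − z₀| < |d|.
Radius of convergence: R = |-8 − z₀| = |-17| = 17 (distance from z₀ to the singularity z = -8).

c_0 = -1/17, c_1 = 1/289, c_2 = -1/4913; R = 17.
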